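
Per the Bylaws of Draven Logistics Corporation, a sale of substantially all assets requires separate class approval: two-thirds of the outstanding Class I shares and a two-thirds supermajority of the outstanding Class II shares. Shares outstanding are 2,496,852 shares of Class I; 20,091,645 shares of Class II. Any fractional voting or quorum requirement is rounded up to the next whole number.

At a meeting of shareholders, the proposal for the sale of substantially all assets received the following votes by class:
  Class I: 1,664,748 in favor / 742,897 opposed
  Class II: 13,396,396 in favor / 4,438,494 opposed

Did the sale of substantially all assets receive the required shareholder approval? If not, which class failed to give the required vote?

Approved — every class gave the required vote.

Class I: 2/3 of 2496852 = 1664568; 1,664,568 required, 1,664,748 in favor — approved.
Class II: 2/3 of 20091645 = 13394430; 13,394,430 required, 13,396,396 in favor — approved.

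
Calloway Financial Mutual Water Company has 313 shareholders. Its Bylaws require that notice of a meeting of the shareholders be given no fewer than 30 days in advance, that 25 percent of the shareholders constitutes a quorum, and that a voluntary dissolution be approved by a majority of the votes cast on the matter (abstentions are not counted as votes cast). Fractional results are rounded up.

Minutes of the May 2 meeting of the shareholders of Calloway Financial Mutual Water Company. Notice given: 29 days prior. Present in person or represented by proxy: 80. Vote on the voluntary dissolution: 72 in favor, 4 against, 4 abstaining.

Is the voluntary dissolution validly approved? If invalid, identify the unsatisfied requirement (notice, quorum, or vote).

Invalid — notice requirement not satisfied.

Notice: 29 days given; 30 required. Not satisfied.
Quorum: 25% of 313 = 78.25, rounded up to 79; 80 present. Satisfied.
Vote: requires a majority of the votes cast (80 − 4 abstaining = 76); a majority of 76 is 39, so 39 needed; 72 in favor. Satisfied.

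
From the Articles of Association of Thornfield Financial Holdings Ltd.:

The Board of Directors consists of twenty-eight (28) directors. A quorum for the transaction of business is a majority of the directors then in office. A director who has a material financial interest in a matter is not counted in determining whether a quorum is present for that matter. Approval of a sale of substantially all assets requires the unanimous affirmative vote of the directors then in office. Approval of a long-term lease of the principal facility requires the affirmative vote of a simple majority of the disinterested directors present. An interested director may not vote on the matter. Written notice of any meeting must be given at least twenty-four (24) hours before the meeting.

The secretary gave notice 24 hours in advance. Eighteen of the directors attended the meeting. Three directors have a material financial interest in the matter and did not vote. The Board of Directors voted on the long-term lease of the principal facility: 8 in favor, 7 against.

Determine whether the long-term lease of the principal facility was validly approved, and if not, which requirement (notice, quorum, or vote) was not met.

Valid — all requirements satisfied.

Notice: 24 hours given; 24 required (24 ≥ 24). Satisfied.
Quorum: 18 present, but the 3 interested directors do not count, leaving 15. Quorum is 15. Satisfied.
Vote: the long-term lease of the principal facility requires a majority of the disinterested directors present (18 − 3 = 15). A majority of 15 is 8, so 8 affirmative votes are needed; 8 voted in favor. Satisfied.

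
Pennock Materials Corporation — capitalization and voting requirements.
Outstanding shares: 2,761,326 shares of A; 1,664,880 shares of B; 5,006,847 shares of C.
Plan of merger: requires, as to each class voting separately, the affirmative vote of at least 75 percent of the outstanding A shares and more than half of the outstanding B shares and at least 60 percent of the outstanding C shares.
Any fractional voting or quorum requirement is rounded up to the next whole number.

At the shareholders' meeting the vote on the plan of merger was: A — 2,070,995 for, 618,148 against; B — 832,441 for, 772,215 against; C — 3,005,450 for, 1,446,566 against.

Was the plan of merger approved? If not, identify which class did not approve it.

Approved — every class gave the required vote.

A: 3/4 of 2761326 = 2070994.50, rounded up to 2070995; 2,070,995 required, 2,070,995 in favor — approved.
B: a majority of 1664880 is 832441; 832,441 required, 832,441 in favor — approved.
C: 3/5 of 5006847 = 3004108.20, rounded up to 3004109; 3,004,109 required, 3,005,450 in favor — approved.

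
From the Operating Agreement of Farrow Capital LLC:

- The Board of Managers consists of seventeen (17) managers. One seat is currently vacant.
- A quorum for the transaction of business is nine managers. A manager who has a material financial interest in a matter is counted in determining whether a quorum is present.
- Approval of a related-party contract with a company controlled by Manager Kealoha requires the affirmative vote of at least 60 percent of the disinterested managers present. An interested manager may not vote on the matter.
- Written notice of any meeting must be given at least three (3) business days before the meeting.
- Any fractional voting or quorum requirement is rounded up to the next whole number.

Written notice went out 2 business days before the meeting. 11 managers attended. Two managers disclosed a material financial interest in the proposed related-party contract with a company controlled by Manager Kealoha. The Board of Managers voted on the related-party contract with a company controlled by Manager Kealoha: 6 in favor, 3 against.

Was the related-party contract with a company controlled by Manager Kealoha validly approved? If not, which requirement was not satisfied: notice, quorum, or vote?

Invalid — notice requirement not satisfied.

Notice: 2 business days given; 3 required (2 < 3). Not satisfied.
Quorum: 11 present (interested managers count toward quorum); quorum is 9. Satisfied.
Vote: the related-party contract with a company controlled by Manager Kealoha requires three-fifths of the disinterested managers present (11 − 2 = 9). 3/5 of 9 = 5.40, rounded up to 6, so 6 affirmative votes are needed; 6 voted in favor. Satisfied.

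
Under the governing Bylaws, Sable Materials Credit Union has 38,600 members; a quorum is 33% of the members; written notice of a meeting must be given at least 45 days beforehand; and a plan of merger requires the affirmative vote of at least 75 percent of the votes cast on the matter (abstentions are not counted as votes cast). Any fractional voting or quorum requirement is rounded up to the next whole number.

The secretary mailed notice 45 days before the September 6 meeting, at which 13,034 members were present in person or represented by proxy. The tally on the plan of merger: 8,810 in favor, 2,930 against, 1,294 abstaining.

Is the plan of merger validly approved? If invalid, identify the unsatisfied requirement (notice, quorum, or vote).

Valid — all requirements satisfied.

Notice: 45 days given; 45 required. Satisfied.
Quorum: 33% of 38,600 = 12,738; 13,034 present. Satisfied.
Vote: requires three-fourths of the votes cast (13,034 − 1,294 abstaining = 11,740); 3/4 of 11740 = 8805, so 8,805 needed; 8,810 in favor. Satisfied.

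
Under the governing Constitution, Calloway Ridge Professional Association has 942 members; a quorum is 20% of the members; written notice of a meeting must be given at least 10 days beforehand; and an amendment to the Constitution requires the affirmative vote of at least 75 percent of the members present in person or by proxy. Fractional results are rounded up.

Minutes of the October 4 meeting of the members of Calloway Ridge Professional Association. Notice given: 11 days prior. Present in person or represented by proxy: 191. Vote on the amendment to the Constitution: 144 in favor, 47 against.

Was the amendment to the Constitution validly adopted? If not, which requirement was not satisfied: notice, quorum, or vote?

Valid — all requirements satisfied.

Notice: 11 days given; 10 required. Satisfied.
Quorum: 20% of 942 = 188.40, rounded up to 189; 191 present. Satisfied.
Vote: requires three-fourths of those present (191); 3/4 of 191 = 143.25, rounded up to 144, so 144 needed; 144 in favor. Satisfied.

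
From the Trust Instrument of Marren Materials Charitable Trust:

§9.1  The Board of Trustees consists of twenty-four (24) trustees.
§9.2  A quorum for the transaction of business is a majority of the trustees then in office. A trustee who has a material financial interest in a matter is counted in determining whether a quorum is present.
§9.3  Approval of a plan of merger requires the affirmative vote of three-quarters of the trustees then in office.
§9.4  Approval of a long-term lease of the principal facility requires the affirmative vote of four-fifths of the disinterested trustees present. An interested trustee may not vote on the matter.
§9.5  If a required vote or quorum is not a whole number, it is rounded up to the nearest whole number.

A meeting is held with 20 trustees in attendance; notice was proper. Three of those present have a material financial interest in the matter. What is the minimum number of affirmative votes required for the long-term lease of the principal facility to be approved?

The long-term lease of the principal facility requires four-fifths of the disinterested trustees present (20 − 3 = 17).
4/5 of 17 = 13.60, rounded up to 14.

14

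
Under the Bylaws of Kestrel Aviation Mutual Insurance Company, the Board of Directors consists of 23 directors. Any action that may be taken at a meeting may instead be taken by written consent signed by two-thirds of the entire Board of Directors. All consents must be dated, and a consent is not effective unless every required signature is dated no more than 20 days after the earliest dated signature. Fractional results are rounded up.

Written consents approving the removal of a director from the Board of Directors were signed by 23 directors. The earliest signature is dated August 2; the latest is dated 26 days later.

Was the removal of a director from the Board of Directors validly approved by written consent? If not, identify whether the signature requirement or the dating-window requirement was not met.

Signatures required: two-thirds of 23 — 2/3 of 23 = 15.33, rounded up to 16, so 16 needed; 23 signed. Sufficient.
Dating window: the latest signature is 26 days after the earliest; the limit is 20 days. Outside the window.

Not effective — dating-window requirement not satisfied.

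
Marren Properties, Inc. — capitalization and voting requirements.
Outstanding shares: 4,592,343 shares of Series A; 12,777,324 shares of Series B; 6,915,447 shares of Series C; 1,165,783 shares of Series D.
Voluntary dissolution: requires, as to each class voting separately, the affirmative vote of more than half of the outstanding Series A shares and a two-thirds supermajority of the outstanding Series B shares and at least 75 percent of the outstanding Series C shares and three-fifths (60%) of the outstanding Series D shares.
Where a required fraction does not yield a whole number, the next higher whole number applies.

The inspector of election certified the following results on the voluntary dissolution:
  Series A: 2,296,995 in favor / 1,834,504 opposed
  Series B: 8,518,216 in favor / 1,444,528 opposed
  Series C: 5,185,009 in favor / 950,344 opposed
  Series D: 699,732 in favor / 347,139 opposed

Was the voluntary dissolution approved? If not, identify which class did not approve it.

Series A: a majority of 4592343 is 2296172; 2,296,172 required, 2,296,995 in favor — approved.
Series B: 2/3 of 12777324 = 8518216; 8,518,216 required, 8,518,216 in favor — approved.
Series C: 3/4 of 6915447 = 5186585.25, rounded up to 5186586; 5,186,586 required, 5,185,009 in favor — not approved.
Series D: 3/5 of 1165783 = 699469.80, rounded up to 699470; 699,470 required, 699,732 in favor — approved.

Not approved — the Series C shares did not give the required vote.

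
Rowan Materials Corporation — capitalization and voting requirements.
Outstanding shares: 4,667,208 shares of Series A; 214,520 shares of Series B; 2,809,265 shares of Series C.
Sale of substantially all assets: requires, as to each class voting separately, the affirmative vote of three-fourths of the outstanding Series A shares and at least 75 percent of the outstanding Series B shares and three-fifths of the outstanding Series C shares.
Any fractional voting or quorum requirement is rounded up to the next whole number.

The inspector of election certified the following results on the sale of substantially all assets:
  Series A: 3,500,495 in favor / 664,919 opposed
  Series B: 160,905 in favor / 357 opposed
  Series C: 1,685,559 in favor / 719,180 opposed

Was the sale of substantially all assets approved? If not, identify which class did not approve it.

Approved — every class gave the required vote.

Series A: 3/4 of 4667208 = 3500406; 3,500,406 required, 3,500,495 in favor — approved.
Series B: 3/4 of 214520 = 160890; 160,890 required, 160,905 in favor — approved.
Series C: 3/5 of 2809265 = 1685559; 1,685,559 required, 1,685,559 in favor — approved.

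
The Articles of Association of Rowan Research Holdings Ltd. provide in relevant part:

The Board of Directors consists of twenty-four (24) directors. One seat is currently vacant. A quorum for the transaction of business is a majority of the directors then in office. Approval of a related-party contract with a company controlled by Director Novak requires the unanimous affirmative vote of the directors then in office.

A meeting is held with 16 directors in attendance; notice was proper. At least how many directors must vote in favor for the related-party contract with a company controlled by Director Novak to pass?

23

The related-party contract with a company controlled by Director Novak requires the unanimous vote of the directors then in office (23).
Unanimous means all 23.
(Only 16 can vote, so the related-party contract with a company controlled by Director Novak cannot pass at this meeting, but the required vote is still 23.)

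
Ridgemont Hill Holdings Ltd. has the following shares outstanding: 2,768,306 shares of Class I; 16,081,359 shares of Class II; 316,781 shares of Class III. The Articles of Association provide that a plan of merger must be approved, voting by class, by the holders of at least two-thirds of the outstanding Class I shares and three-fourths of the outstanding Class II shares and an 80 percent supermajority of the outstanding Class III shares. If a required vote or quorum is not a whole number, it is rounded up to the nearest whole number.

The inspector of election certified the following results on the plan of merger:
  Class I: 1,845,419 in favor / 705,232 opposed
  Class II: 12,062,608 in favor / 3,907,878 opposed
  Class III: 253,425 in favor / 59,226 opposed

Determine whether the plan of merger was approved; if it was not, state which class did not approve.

Not approved — the Class I shares did not give the required vote.

Class I: 2/3 of 2768306 = 1845537.33, rounded up to 1845538; 1,845,538 required, 1,845,419 in favor — not approved.
Class II: 3/4 of 16081359 = 12061019.25, rounded up to 12061020; 12,061,020 required, 12,062,608 in favor — approved.
Class III: 4/5 of 316781 = 253424.80, rounded up to 253425; 253,425 required, 253,425 in favor — approved.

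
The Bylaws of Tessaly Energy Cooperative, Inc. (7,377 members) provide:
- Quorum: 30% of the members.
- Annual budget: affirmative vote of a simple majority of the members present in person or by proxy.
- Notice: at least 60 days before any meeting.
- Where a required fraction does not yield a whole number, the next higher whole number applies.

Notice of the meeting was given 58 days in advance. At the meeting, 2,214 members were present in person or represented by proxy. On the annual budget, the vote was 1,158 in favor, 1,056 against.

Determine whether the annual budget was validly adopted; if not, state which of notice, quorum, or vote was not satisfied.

Invalid — notice requirement not satisfied.

Notice: 58 days given; 60 required. Not satisfied.
Quorum: 30% of 7,377 = 2,213.10, rounded up to 2,214; 2,214 present. Satisfied.
Vote: requires a majority of those present (2,214); a majority of 2214 is 1108, so 1,108 needed; 1,158 in favor. Satisfied.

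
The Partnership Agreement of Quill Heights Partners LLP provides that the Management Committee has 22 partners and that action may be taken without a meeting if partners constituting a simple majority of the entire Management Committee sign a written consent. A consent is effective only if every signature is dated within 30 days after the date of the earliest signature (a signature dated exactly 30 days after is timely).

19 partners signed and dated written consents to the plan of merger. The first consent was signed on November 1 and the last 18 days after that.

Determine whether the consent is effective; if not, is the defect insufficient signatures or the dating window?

Effective — both the signature and dating-window requirements are satisfied.

Signatures required: a simple majority of 22 — a majority of 22 is 12, so 12 needed; 19 signed. Sufficient.
Dating window: the latest signature is 18 days after the earliest; the limit is 30 days. Within the window.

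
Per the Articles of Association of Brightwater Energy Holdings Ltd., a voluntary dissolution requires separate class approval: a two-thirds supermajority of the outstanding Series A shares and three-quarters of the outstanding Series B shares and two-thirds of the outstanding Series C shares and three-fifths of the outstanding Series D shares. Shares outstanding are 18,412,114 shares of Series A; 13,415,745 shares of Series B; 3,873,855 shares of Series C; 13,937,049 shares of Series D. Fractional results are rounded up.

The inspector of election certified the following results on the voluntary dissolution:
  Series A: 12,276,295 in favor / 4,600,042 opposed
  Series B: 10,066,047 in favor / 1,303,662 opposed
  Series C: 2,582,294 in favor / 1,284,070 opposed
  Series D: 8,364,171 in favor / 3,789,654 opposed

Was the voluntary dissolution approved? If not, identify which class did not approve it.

Not approved — the Series C shares did not give the required vote.

Series A: 2/3 of 18412114 = 12274742.67, rounded up to 12274743; 12,274,743 required, 12,276,295 in favor — approved.
Series B: 3/4 of 13415745 = 10061808.75, rounded up to 10061809; 10,061,809 required, 10,066,047 in favor — approved.
Series C: 2/3 of 3873855 = 2582570; 2,582,570 required, 2,582,294 in favor — not approved.
Series D: 3/5 of 13937049 = 8362229.40, rounded up to 8362230; 8,362,230 required, 8,364,171 in favor — approved.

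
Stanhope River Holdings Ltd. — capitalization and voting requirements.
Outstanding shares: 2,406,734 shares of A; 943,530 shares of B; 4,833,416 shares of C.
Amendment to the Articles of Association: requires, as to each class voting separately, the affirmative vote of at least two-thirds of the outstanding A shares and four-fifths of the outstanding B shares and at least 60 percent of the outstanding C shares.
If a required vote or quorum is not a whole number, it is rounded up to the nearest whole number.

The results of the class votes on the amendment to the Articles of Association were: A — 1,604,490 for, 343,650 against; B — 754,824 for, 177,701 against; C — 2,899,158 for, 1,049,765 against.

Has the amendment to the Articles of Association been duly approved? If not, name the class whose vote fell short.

Not approved — the C shares did not give the required vote.

A: 2/3 of 2406734 = 1604489.33, rounded up to 1604490; 1,604,490 required, 1,604,490 in favor — approved.
B: 4/5 of 943530 = 754824; 754,824 required, 754,824 in favor — approved.
C: 3/5 of 4833416 = 2900049.60, rounded up to 2900050; 2,900,050 required, 2,899,158 in favor — not approved.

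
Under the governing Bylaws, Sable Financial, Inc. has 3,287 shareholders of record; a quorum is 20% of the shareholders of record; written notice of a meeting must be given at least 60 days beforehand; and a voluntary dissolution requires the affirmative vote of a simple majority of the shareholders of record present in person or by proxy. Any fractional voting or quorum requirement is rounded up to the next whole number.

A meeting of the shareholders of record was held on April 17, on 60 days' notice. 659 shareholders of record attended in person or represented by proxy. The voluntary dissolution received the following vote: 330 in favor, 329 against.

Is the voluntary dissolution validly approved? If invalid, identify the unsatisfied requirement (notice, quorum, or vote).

Notice: 60 days given; 60 required. Satisfied.
Quorum: 20% of 3,287 = 657.40, rounded up to 658; 659 present. Satisfied.
Vote: requires a majority of those present (659); a majority of 659 is 330, so 330 needed; 330 in favor. Satisfied.

Valid — all requirements satisfied.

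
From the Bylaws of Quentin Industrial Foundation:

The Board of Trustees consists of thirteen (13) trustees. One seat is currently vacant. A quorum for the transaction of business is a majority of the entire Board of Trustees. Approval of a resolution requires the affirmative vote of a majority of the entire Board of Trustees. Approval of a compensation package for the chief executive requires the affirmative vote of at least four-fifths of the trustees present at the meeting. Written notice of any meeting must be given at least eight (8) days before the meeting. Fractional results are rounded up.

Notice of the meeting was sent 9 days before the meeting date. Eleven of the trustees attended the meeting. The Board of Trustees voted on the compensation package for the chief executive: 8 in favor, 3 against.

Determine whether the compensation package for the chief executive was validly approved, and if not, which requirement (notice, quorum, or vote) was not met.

Notice: 9 days given; 8 required (9 ≥ 8). Satisfied.
Quorum: 11 present; quorum is 7. Satisfied.
Vote: the compensation package for the chief executive requires four-fifths of the trustees present (11). 4/5 of 11 = 8.80, rounded up to 9, so 9 affirmative votes are needed; 8 voted in favor. Not satisfied.

Invalid — vote requirement not satisfied.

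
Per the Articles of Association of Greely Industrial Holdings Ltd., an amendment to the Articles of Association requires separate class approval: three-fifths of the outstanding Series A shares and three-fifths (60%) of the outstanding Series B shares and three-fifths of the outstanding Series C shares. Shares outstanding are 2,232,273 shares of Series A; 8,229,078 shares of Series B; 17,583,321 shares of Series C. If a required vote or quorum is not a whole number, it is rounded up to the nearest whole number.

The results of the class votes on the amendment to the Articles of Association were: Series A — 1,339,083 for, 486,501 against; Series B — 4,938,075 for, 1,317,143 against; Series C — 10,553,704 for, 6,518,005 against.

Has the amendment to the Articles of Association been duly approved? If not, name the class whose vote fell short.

Series A: 3/5 of 2232273 = 1339363.80, rounded up to 1339364; 1,339,364 required, 1,339,083 in favor — not approved.
Series B: 3/5 of 8229078 = 4937446.80, rounded up to 4937447; 4,937,447 required, 4,938,075 in favor — approved.
Series C: 3/5 of 17583321 = 10549992.60, rounded up to 10549993; 10,549,993 required, 10,553,704 in favor — approved.

Not approved — the Series A shares did not give the required vote.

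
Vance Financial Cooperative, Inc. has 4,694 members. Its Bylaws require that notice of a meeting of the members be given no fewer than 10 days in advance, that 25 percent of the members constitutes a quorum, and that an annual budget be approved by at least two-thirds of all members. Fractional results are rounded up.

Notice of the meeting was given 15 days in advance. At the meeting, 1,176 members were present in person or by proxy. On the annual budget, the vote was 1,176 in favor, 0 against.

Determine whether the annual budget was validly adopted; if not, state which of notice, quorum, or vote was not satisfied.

Notice: 15 days given; 10 required. Satisfied.
Quorum: 25% of 4,694 = 1,173.50, rounded up to 1,174; 1,176 present. Satisfied.
Vote: requires two-thirds of all members (4,694); 2/3 of 4694 = 3129.33, rounded up to 3130, so 3,130 needed; 1,176 in favor. Not satisfied.

Invalid — vote requirement not satisfied.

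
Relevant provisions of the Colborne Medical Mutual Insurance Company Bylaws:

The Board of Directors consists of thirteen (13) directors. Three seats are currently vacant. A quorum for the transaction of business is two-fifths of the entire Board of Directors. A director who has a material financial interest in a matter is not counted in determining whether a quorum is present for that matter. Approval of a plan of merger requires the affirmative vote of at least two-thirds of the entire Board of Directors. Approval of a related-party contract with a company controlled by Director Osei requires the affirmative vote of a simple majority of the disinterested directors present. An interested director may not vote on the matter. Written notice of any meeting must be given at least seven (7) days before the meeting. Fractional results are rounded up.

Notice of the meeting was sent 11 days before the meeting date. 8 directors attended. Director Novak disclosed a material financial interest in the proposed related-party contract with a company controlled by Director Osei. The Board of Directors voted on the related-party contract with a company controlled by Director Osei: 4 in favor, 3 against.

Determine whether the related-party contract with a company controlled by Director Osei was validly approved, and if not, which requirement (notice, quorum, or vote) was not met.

Notice: 11 days given; 7 required (11 ≥ 7). Satisfied.
Quorum: 8 present, but the 1 interested director does not count, leaving 7. Quorum is 6. Satisfied.
Vote: the related-party contract with a company controlled by Director Osei requires a majority of the disinterested directors present (8 − 1 = 7). A majority of 7 is 4, so 4 affirmative votes are needed; 4 voted in favor. Satisfied.

Valid — all requirements satisfied.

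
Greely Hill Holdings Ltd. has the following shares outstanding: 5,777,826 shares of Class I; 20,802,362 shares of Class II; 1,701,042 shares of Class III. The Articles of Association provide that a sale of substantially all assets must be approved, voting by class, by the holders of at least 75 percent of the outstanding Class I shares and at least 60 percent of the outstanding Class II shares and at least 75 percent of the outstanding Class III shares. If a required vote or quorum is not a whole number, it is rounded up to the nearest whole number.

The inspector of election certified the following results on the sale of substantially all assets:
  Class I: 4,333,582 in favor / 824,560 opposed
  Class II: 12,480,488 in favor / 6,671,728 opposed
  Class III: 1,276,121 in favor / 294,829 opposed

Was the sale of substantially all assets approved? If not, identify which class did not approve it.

Not approved — the Class II shares did not give the required vote.

Class I: 3/4 of 5777826 = 4333369.50, rounded up to 4333370; 4,333,370 required, 4,333,582 in favor — approved.
Class II: 3/5 of 20802362 = 12481417.20, rounded up to 12481418; 12,481,418 required, 12,480,488 in favor — not approved.
Class III: 3/4 of 1701042 = 1275781.50, rounded up to 1275782; 1,275,782 required, 1,276,121 in favor — approved.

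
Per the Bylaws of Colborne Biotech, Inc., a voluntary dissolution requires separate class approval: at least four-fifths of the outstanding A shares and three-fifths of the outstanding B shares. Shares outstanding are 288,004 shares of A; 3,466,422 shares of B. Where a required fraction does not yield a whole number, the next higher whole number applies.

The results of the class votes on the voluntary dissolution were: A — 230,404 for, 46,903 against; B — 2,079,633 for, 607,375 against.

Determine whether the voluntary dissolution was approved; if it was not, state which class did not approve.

Not approved — the B shares did not give the required vote.

A: 4/5 of 288004 = 230403.20, rounded up to 230404; 230,404 required, 230,404 in favor — approved.
B: 3/5 of 3466422 = 2079853.20, rounded up to 2079854; 2,079,854 required, 2,079,633 in favor — not approved.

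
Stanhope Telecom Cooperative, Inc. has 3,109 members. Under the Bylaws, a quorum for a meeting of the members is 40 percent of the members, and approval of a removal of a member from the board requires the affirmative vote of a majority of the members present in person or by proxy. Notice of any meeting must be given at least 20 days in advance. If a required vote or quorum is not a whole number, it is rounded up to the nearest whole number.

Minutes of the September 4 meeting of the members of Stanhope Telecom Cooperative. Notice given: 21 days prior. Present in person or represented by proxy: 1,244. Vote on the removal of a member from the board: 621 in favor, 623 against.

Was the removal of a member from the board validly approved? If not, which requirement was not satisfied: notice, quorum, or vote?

Invalid — vote requirement not satisfied.

Notice: 21 days given; 20 required. Satisfied.
Quorum: 40% of 3,109 = 1,243.60, rounded up to 1,244; 1,244 present. Satisfied.
Vote: requires a majority of those present (1,244); a majority of 1244 is 623, so 623 needed; 621 in favor. Not satisfied.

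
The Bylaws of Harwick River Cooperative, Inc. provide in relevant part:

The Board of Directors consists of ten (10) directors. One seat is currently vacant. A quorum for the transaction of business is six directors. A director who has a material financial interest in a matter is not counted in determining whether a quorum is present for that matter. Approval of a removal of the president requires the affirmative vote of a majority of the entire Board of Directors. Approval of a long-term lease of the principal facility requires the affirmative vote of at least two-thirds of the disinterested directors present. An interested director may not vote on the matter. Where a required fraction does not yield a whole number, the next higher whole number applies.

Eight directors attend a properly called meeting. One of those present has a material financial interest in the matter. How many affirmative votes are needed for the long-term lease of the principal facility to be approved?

The long-term lease of the principal facility requires two-thirds of the disinterested directors present (8 − 1 = 7).
2/3 of 7 = 4.67, rounded up to 5.

5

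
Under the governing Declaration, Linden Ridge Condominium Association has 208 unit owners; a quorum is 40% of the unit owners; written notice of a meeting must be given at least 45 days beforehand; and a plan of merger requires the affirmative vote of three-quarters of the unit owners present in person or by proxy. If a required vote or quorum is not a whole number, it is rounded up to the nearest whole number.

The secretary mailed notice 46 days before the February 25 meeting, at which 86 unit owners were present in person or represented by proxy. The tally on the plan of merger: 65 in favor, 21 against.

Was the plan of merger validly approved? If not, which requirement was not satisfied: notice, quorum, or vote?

Notice: 46 days given; 45 required. Satisfied.
Quorum: 40% of 208 = 83.20, rounded up to 84; 86 present. Satisfied.
Vote: requires three-fourths of those present (86); 3/4 of 86 = 64.50, rounded up to 65, so 65 needed; 65 in favor. Satisfied.

Valid — all requirements satisfied.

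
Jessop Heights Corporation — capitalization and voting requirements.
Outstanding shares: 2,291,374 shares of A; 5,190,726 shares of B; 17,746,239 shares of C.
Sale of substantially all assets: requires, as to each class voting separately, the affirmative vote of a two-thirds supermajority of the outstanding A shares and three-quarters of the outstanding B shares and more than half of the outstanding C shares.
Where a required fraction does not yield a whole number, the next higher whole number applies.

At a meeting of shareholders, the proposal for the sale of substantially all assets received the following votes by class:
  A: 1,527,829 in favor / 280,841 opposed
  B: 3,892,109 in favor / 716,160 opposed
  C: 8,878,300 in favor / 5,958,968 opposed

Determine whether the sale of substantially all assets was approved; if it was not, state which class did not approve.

Not approved — the B shares did not give the required vote.

A: 2/3 of 2291374 = 1527582.67, rounded up to 1527583; 1,527,583 required, 1,527,829 in favor — approved.
B: 3/4 of 5190726 = 3893044.50, rounded up to 3893045; 3,893,045 required, 3,892,109 in favor — not approved.
C: a majority of 17746239 is 8873120; 8,873,120 required, 8,878,300 in favor — approved.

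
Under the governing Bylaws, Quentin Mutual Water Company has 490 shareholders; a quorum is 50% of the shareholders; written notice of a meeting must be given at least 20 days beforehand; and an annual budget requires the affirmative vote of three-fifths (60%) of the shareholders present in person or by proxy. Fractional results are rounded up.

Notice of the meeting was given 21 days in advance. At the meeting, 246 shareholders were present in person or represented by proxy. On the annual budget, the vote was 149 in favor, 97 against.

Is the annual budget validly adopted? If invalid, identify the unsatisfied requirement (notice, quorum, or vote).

Notice: 21 days given; 20 required. Satisfied.
Quorum: 50% of 490 = 245; 246 present. Satisfied.
Vote: requires three-fifths of those present (246); 3/5 of 246 = 147.60, rounded up to 148, so 148 needed; 149 in favor. Satisfied.

Valid — all requirements satisfied.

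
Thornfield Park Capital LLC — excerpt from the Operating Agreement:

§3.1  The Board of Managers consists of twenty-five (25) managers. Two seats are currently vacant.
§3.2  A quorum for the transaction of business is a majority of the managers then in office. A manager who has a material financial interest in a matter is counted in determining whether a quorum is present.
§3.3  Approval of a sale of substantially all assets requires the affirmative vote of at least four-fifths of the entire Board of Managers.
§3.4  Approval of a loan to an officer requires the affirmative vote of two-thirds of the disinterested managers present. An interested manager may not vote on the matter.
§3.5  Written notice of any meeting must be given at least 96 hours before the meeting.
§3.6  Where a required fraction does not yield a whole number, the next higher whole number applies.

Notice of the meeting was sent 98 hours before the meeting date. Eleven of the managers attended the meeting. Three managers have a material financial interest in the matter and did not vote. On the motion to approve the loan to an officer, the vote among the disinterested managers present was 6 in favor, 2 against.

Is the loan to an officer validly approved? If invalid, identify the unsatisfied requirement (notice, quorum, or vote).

Invalid — quorum requirement not satisfied.

Notice: 98 hours given; 96 required (98 ≥ 96). Satisfied.
Quorum: 11 present (interested managers count toward quorum); quorum is 12. Not satisfied.
Vote: the loan to an officer requires two-thirds of the disinterested managers present (11 − 3 = 8). 2/3 of 8 = 5.33, rounded up to 6, so 6 affirmative votes are needed; 6 voted in favor. Satisfied. (Moot — without a quorum no business can be validly transacted.)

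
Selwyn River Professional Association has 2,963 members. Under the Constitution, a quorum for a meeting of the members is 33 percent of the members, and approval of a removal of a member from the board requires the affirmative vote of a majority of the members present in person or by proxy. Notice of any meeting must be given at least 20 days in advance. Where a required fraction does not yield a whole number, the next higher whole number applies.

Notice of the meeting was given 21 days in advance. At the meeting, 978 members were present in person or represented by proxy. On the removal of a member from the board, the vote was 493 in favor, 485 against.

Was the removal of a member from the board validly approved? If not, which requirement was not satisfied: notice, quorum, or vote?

Valid — all requirements satisfied.

Notice: 21 days given; 20 required. Satisfied.
Quorum: 33% of 2,963 = 977.79, rounded up to 978; 978 present. Satisfied.
Vote: requires a majority of those present (978); a majority of 978 is 490, so 490 needed; 493 in favor. Satisfied.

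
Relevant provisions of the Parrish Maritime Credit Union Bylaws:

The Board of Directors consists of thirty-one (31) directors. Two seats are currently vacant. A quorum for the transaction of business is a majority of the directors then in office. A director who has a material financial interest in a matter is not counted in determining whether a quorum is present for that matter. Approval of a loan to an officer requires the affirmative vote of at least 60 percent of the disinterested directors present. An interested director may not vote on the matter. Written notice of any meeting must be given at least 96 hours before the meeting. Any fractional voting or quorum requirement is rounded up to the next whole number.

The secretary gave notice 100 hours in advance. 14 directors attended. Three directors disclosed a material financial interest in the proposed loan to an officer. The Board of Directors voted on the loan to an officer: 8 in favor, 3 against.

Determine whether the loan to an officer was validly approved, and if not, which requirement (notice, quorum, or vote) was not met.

Notice: 100 hours given; 96 required (100 ≥ 96). Satisfied.
Quorum: 14 present, but the 3 interested directors do not count, leaving 11. Quorum is 15. Not satisfied.
Vote: the loan to an officer requires three-fifths of the disinterested directors present (14 − 3 = 11). 3/5 of 11 = 6.60, rounded up to 7, so 7 affirmative votes are needed; 8 voted in favor. Satisfied. (Moot — without a quorum no business can be validly transacted.)

Invalid — quorum requirement not satisfied.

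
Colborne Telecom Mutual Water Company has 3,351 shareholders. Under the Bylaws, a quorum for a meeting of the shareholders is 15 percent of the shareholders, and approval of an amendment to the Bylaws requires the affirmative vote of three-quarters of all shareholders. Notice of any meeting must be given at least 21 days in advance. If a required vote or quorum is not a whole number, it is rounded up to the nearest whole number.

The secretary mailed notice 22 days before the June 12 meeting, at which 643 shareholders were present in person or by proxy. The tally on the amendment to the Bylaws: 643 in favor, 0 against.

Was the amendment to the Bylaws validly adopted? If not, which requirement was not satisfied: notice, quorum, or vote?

Notice: 22 days given; 21 required. Satisfied.
Quorum: 15% of 3,351 = 502.65, rounded up to 503; 643 present. Satisfied.
Vote: requires three-fourths of all shareholders (3,351); 3/4 of 3351 = 2513.25, rounded up to 2514, so 2,514 needed; 643 in favor. Not satisfied.

Invalid — vote requirement not satisfied.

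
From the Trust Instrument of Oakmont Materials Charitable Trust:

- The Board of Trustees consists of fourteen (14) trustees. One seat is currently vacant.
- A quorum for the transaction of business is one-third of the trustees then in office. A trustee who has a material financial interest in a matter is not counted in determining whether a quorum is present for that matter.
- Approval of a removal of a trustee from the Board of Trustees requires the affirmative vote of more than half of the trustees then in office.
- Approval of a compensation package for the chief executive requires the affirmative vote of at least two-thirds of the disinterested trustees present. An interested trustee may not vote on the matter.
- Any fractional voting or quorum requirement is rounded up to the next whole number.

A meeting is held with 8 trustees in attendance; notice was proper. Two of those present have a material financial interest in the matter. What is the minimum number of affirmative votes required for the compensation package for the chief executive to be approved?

The compensation package for the chief executive requires two-thirds of the disinterested trustees present (8 − 2 = 6).
2/3 of 6 = 4.

4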